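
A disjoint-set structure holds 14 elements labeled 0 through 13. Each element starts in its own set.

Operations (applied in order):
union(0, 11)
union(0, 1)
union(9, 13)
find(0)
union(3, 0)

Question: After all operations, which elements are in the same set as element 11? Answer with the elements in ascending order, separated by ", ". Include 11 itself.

Step 1: union(0, 11) -> merged; set of 0 now {0, 11}
Step 2: union(0, 1) -> merged; set of 0 now {0, 1, 11}
Step 3: union(9, 13) -> merged; set of 9 now {9, 13}
Step 4: find(0) -> no change; set of 0 is {0, 1, 11}
Step 5: union(3, 0) -> merged; set of 3 now {0, 1, 3, 11}
Component of 11: {0, 1, 3, 11}

Answer: 0, 1, 3, 11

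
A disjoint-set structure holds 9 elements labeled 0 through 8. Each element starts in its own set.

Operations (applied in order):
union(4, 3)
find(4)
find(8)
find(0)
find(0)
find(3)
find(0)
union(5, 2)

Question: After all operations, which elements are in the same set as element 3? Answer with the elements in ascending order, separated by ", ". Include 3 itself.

Answer: 3, 4

Derivation:
Step 1: union(4, 3) -> merged; set of 4 now {3, 4}
Step 2: find(4) -> no change; set of 4 is {3, 4}
Step 3: find(8) -> no change; set of 8 is {8}
Step 4: find(0) -> no change; set of 0 is {0}
Step 5: find(0) -> no change; set of 0 is {0}
Step 6: find(3) -> no change; set of 3 is {3, 4}
Step 7: find(0) -> no change; set of 0 is {0}
Step 8: union(5, 2) -> merged; set of 5 now {2, 5}
Component of 3: {3, 4}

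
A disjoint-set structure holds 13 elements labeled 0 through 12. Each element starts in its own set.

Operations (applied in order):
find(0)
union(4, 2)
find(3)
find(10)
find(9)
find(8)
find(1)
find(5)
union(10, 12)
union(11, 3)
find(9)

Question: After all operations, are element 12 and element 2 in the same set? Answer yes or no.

Answer: no

Derivation:
Step 1: find(0) -> no change; set of 0 is {0}
Step 2: union(4, 2) -> merged; set of 4 now {2, 4}
Step 3: find(3) -> no change; set of 3 is {3}
Step 4: find(10) -> no change; set of 10 is {10}
Step 5: find(9) -> no change; set of 9 is {9}
Step 6: find(8) -> no change; set of 8 is {8}
Step 7: find(1) -> no change; set of 1 is {1}
Step 8: find(5) -> no change; set of 5 is {5}
Step 9: union(10, 12) -> merged; set of 10 now {10, 12}
Step 10: union(11, 3) -> merged; set of 11 now {3, 11}
Step 11: find(9) -> no change; set of 9 is {9}
Set of 12: {10, 12}; 2 is not a member.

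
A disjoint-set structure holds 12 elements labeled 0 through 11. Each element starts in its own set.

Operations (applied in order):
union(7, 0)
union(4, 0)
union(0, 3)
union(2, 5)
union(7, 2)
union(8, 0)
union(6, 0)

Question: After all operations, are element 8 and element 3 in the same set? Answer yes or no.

Step 1: union(7, 0) -> merged; set of 7 now {0, 7}
Step 2: union(4, 0) -> merged; set of 4 now {0, 4, 7}
Step 3: union(0, 3) -> merged; set of 0 now {0, 3, 4, 7}
Step 4: union(2, 5) -> merged; set of 2 now {2, 5}
Step 5: union(7, 2) -> merged; set of 7 now {0, 2, 3, 4, 5, 7}
Step 6: union(8, 0) -> merged; set of 8 now {0, 2, 3, 4, 5, 7, 8}
Step 7: union(6, 0) -> merged; set of 6 now {0, 2, 3, 4, 5, 6, 7, 8}
Set of 8: {0, 2, 3, 4, 5, 6, 7, 8}; 3 is a member.

Answer: yes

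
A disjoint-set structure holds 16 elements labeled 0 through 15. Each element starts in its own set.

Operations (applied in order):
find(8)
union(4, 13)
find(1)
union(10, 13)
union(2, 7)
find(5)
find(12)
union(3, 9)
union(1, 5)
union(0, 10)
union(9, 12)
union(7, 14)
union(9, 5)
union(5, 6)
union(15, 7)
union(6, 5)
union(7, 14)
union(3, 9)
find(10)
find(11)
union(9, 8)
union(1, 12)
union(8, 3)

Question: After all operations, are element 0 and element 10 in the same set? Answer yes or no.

Step 1: find(8) -> no change; set of 8 is {8}
Step 2: union(4, 13) -> merged; set of 4 now {4, 13}
Step 3: find(1) -> no change; set of 1 is {1}
Step 4: union(10, 13) -> merged; set of 10 now {4, 10, 13}
Step 5: union(2, 7) -> merged; set of 2 now {2, 7}
Step 6: find(5) -> no change; set of 5 is {5}
Step 7: find(12) -> no change; set of 12 is {12}
Step 8: union(3, 9) -> merged; set of 3 now {3, 9}
Step 9: union(1, 5) -> merged; set of 1 now {1, 5}
Step 10: union(0, 10) -> merged; set of 0 now {0, 4, 10, 13}
Step 11: union(9, 12) -> merged; set of 9 now {3, 9, 12}
Step 12: union(7, 14) -> merged; set of 7 now {2, 7, 14}
Step 13: union(9, 5) -> merged; set of 9 now {1, 3, 5, 9, 12}
Step 14: union(5, 6) -> merged; set of 5 now {1, 3, 5, 6, 9, 12}
Step 15: union(15, 7) -> merged; set of 15 now {2, 7, 14, 15}
Step 16: union(6, 5) -> already same set; set of 6 now {1, 3, 5, 6, 9, 12}
Step 17: union(7, 14) -> already same set; set of 7 now {2, 7, 14, 15}
Step 18: union(3, 9) -> already same set; set of 3 now {1, 3, 5, 6, 9, 12}
Step 19: find(10) -> no change; set of 10 is {0, 4, 10, 13}
Step 20: find(11) -> no change; set of 11 is {11}
Step 21: union(9, 8) -> merged; set of 9 now {1, 3, 5, 6, 8, 9, 12}
Step 22: union(1, 12) -> already same set; set of 1 now {1, 3, 5, 6, 8, 9, 12}
Step 23: union(8, 3) -> already same set; set of 8 now {1, 3, 5, 6, 8, 9, 12}
Set of 0: {0, 4, 10, 13}; 10 is a member.

Answer: yes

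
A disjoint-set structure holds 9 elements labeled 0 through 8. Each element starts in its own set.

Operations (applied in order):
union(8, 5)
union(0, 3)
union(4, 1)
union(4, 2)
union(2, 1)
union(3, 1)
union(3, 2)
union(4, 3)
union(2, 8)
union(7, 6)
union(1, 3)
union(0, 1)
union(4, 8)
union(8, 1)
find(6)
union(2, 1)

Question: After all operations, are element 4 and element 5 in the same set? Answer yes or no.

Step 1: union(8, 5) -> merged; set of 8 now {5, 8}
Step 2: union(0, 3) -> merged; set of 0 now {0, 3}
Step 3: union(4, 1) -> merged; set of 4 now {1, 4}
Step 4: union(4, 2) -> merged; set of 4 now {1, 2, 4}
Step 5: union(2, 1) -> already same set; set of 2 now {1, 2, 4}
Step 6: union(3, 1) -> merged; set of 3 now {0, 1, 2, 3, 4}
Step 7: union(3, 2) -> already same set; set of 3 now {0, 1, 2, 3, 4}
Step 8: union(4, 3) -> already same set; set of 4 now {0, 1, 2, 3, 4}
Step 9: union(2, 8) -> merged; set of 2 now {0, 1, 2, 3, 4, 5, 8}
Step 10: union(7, 6) -> merged; set of 7 now {6, 7}
Step 11: union(1, 3) -> already same set; set of 1 now {0, 1, 2, 3, 4, 5, 8}
Step 12: union(0, 1) -> already same set; set of 0 now {0, 1, 2, 3, 4, 5, 8}
Step 13: union(4, 8) -> already same set; set of 4 now {0, 1, 2, 3, 4, 5, 8}
Step 14: union(8, 1) -> already same set; set of 8 now {0, 1, 2, 3, 4, 5, 8}
Step 15: find(6) -> no change; set of 6 is {6, 7}
Step 16: union(2, 1) -> already same set; set of 2 now {0, 1, 2, 3, 4, 5, 8}
Set of 4: {0, 1, 2, 3, 4, 5, 8}; 5 is a member.

Answer: yes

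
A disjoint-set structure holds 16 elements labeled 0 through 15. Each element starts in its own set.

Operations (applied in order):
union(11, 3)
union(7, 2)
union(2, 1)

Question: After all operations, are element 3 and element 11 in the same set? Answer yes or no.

Step 1: union(11, 3) -> merged; set of 11 now {3, 11}
Step 2: union(7, 2) -> merged; set of 7 now {2, 7}
Step 3: union(2, 1) -> merged; set of 2 now {1, 2, 7}
Set of 3: {3, 11}; 11 is a member.

Answer: yes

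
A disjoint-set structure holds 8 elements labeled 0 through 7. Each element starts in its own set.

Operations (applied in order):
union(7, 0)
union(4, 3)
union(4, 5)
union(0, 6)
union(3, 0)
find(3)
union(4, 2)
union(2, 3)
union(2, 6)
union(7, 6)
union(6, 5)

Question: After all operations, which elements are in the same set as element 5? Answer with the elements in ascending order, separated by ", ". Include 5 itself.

Step 1: union(7, 0) -> merged; set of 7 now {0, 7}
Step 2: union(4, 3) -> merged; set of 4 now {3, 4}
Step 3: union(4, 5) -> merged; set of 4 now {3, 4, 5}
Step 4: union(0, 6) -> merged; set of 0 now {0, 6, 7}
Step 5: union(3, 0) -> merged; set of 3 now {0, 3, 4, 5, 6, 7}
Step 6: find(3) -> no change; set of 3 is {0, 3, 4, 5, 6, 7}
Step 7: union(4, 2) -> merged; set of 4 now {0, 2, 3, 4, 5, 6, 7}
Step 8: union(2, 3) -> already same set; set of 2 now {0, 2, 3, 4, 5, 6, 7}
Step 9: union(2, 6) -> already same set; set of 2 now {0, 2, 3, 4, 5, 6, 7}
Step 10: union(7, 6) -> already same set; set of 7 now {0, 2, 3, 4, 5, 6, 7}
Step 11: union(6, 5) -> already same set; set of 6 now {0, 2, 3, 4, 5, 6, 7}
Component of 5: {0, 2, 3, 4, 5, 6, 7}

Answer: 0, 2, 3, 4, 5, 6, 7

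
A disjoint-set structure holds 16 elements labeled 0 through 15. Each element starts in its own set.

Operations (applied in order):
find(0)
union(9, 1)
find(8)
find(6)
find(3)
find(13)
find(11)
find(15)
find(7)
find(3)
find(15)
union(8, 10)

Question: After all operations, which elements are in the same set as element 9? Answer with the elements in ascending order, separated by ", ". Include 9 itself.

Answer: 1, 9

Derivation:
Step 1: find(0) -> no change; set of 0 is {0}
Step 2: union(9, 1) -> merged; set of 9 now {1, 9}
Step 3: find(8) -> no change; set of 8 is {8}
Step 4: find(6) -> no change; set of 6 is {6}
Step 5: find(3) -> no change; set of 3 is {3}
Step 6: find(13) -> no change; set of 13 is {13}
Step 7: find(11) -> no change; set of 11 is {11}
Step 8: find(15) -> no change; set of 15 is {15}
Step 9: find(7) -> no change; set of 7 is {7}
Step 10: find(3) -> no change; set of 3 is {3}
Step 11: find(15) -> no change; set of 15 is {15}
Step 12: union(8, 10) -> merged; set of 8 now {8, 10}
Component of 9: {1, 9}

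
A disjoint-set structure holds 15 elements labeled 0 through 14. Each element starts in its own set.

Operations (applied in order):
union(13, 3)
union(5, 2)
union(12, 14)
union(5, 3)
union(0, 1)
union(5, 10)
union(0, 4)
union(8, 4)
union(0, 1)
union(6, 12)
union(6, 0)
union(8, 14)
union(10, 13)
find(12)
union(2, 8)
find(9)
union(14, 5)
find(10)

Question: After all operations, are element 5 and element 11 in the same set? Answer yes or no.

Step 1: union(13, 3) -> merged; set of 13 now {3, 13}
Step 2: union(5, 2) -> merged; set of 5 now {2, 5}
Step 3: union(12, 14) -> merged; set of 12 now {12, 14}
Step 4: union(5, 3) -> merged; set of 5 now {2, 3, 5, 13}
Step 5: union(0, 1) -> merged; set of 0 now {0, 1}
Step 6: union(5, 10) -> merged; set of 5 now {2, 3, 5, 10, 13}
Step 7: union(0, 4) -> merged; set of 0 now {0, 1, 4}
Step 8: union(8, 4) -> merged; set of 8 now {0, 1, 4, 8}
Step 9: union(0, 1) -> already same set; set of 0 now {0, 1, 4, 8}
Step 10: union(6, 12) -> merged; set of 6 now {6, 12, 14}
Step 11: union(6, 0) -> merged; set of 6 now {0, 1, 4, 6, 8, 12, 14}
Step 12: union(8, 14) -> already same set; set of 8 now {0, 1, 4, 6, 8, 12, 14}
Step 13: union(10, 13) -> already same set; set of 10 now {2, 3, 5, 10, 13}
Step 14: find(12) -> no change; set of 12 is {0, 1, 4, 6, 8, 12, 14}
Step 15: union(2, 8) -> merged; set of 2 now {0, 1, 2, 3, 4, 5, 6, 8, 10, 12, 13, 14}
Step 16: find(9) -> no change; set of 9 is {9}
Step 17: union(14, 5) -> already same set; set of 14 now {0, 1, 2, 3, 4, 5, 6, 8, 10, 12, 13, 14}
Step 18: find(10) -> no change; set of 10 is {0, 1, 2, 3, 4, 5, 6, 8, 10, 12, 13, 14}
Set of 5: {0, 1, 2, 3, 4, 5, 6, 8, 10, 12, 13, 14}; 11 is not a member.

Answer: no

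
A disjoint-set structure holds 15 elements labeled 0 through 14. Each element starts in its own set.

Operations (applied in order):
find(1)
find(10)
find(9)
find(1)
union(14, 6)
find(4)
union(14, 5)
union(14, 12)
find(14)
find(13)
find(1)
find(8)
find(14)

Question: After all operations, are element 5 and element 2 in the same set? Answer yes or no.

Answer: no

Derivation:
Step 1: find(1) -> no change; set of 1 is {1}
Step 2: find(10) -> no change; set of 10 is {10}
Step 3: find(9) -> no change; set of 9 is {9}
Step 4: find(1) -> no change; set of 1 is {1}
Step 5: union(14, 6) -> merged; set of 14 now {6, 14}
Step 6: find(4) -> no change; set of 4 is {4}
Step 7: union(14, 5) -> merged; set of 14 now {5, 6, 14}
Step 8: union(14, 12) -> merged; set of 14 now {5, 6, 12, 14}
Step 9: find(14) -> no change; set of 14 is {5, 6, 12, 14}
Step 10: find(13) -> no change; set of 13 is {13}
Step 11: find(1) -> no change; set of 1 is {1}
Step 12: find(8) -> no change; set of 8 is {8}
Step 13: find(14) -> no change; set of 14 is {5, 6, 12, 14}
Set of 5: {5, 6, 12, 14}; 2 is not a member.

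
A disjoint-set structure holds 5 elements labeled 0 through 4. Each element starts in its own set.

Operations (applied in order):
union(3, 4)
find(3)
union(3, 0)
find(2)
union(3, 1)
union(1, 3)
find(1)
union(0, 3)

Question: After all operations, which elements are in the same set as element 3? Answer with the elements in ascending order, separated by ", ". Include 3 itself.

Step 1: union(3, 4) -> merged; set of 3 now {3, 4}
Step 2: find(3) -> no change; set of 3 is {3, 4}
Step 3: union(3, 0) -> merged; set of 3 now {0, 3, 4}
Step 4: find(2) -> no change; set of 2 is {2}
Step 5: union(3, 1) -> merged; set of 3 now {0, 1, 3, 4}
Step 6: union(1, 3) -> already same set; set of 1 now {0, 1, 3, 4}
Step 7: find(1) -> no change; set of 1 is {0, 1, 3, 4}
Step 8: union(0, 3) -> already same set; set of 0 now {0, 1, 3, 4}
Component of 3: {0, 1, 3, 4}

Answer: 0, 1, 3, 4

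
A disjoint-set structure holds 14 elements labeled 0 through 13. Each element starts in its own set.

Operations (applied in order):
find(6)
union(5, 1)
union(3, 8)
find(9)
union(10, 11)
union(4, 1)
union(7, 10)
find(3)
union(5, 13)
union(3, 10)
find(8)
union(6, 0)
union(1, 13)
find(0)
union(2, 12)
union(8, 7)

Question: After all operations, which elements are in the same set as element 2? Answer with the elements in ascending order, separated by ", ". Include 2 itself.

Step 1: find(6) -> no change; set of 6 is {6}
Step 2: union(5, 1) -> merged; set of 5 now {1, 5}
Step 3: union(3, 8) -> merged; set of 3 now {3, 8}
Step 4: find(9) -> no change; set of 9 is {9}
Step 5: union(10, 11) -> merged; set of 10 now {10, 11}
Step 6: union(4, 1) -> merged; set of 4 now {1, 4, 5}
Step 7: union(7, 10) -> merged; set of 7 now {7, 10, 11}
Step 8: find(3) -> no change; set of 3 is {3, 8}
Step 9: union(5, 13) -> merged; set of 5 now {1, 4, 5, 13}
Step 10: union(3, 10) -> merged; set of 3 now {3, 7, 8, 10, 11}
Step 11: find(8) -> no change; set of 8 is {3, 7, 8, 10, 11}
Step 12: union(6, 0) -> merged; set of 6 now {0, 6}
Step 13: union(1, 13) -> already same set; set of 1 now {1, 4, 5, 13}
Step 14: find(0) -> no change; set of 0 is {0, 6}
Step 15: union(2, 12) -> merged; set of 2 now {2, 12}
Step 16: union(8, 7) -> already same set; set of 8 now {3, 7, 8, 10, 11}
Component of 2: {2, 12}

Answer: 2, 12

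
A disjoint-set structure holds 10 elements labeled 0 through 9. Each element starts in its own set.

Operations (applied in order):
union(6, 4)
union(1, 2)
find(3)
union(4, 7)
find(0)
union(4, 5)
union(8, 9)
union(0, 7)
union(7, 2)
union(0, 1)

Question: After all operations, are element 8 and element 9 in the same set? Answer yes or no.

Answer: yes

Derivation:
Step 1: union(6, 4) -> merged; set of 6 now {4, 6}
Step 2: union(1, 2) -> merged; set of 1 now {1, 2}
Step 3: find(3) -> no change; set of 3 is {3}
Step 4: union(4, 7) -> merged; set of 4 now {4, 6, 7}
Step 5: find(0) -> no change; set of 0 is {0}
Step 6: union(4, 5) -> merged; set of 4 now {4, 5, 6, 7}
Step 7: union(8, 9) -> merged; set of 8 now {8, 9}
Step 8: union(0, 7) -> merged; set of 0 now {0, 4, 5, 6, 7}
Step 9: union(7, 2) -> merged; set of 7 now {0, 1, 2, 4, 5, 6, 7}
Step 10: union(0, 1) -> already same set; set of 0 now {0, 1, 2, 4, 5, 6, 7}
Set of 8: {8, 9}; 9 is a member.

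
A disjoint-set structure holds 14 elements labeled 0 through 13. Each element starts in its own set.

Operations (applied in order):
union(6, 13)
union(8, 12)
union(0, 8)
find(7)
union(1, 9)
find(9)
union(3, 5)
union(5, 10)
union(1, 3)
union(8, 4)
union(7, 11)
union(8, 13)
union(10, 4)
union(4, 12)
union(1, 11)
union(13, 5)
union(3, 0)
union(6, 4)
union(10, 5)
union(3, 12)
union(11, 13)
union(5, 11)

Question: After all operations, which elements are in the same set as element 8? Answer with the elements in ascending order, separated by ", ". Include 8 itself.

Answer: 0, 1, 3, 4, 5, 6, 7, 8, 9, 10, 11, 12, 13

Derivation:
Step 1: union(6, 13) -> merged; set of 6 now {6, 13}
Step 2: union(8, 12) -> merged; set of 8 now {8, 12}
Step 3: union(0, 8) -> merged; set of 0 now {0, 8, 12}
Step 4: find(7) -> no change; set of 7 is {7}
Step 5: union(1, 9) -> merged; set of 1 now {1, 9}
Step 6: find(9) -> no change; set of 9 is {1, 9}
Step 7: union(3, 5) -> merged; set of 3 now {3, 5}
Step 8: union(5, 10) -> merged; set of 5 now {3, 5, 10}
Step 9: union(1, 3) -> merged; set of 1 now {1, 3, 5, 9, 10}
Step 10: union(8, 4) -> merged; set of 8 now {0, 4, 8, 12}
Step 11: union(7, 11) -> merged; set of 7 now {7, 11}
Step 12: union(8, 13) -> merged; set of 8 now {0, 4, 6, 8, 12, 13}
Step 13: union(10, 4) -> merged; set of 10 now {0, 1, 3, 4, 5, 6, 8, 9, 10, 12, 13}
Step 14: union(4, 12) -> already same set; set of 4 now {0, 1, 3, 4, 5, 6, 8, 9, 10, 12, 13}
Step 15: union(1, 11) -> merged; set of 1 now {0, 1, 3, 4, 5, 6, 7, 8, 9, 10, 11, 12, 13}
Step 16: union(13, 5) -> already same set; set of 13 now {0, 1, 3, 4, 5, 6, 7, 8, 9, 10, 11, 12, 13}
Step 17: union(3, 0) -> already same set; set of 3 now {0, 1, 3, 4, 5, 6, 7, 8, 9, 10, 11, 12, 13}
Step 18: union(6, 4) -> already same set; set of 6 now {0, 1, 3, 4, 5, 6, 7, 8, 9, 10, 11, 12, 13}
Step 19: union(10, 5) -> already same set; set of 10 now {0, 1, 3, 4, 5, 6, 7, 8, 9, 10, 11, 12, 13}
Step 20: union(3, 12) -> already same set; set of 3 now {0, 1, 3, 4, 5, 6, 7, 8, 9, 10, 11, 12, 13}
Step 21: union(11, 13) -> already same set; set of 11 now {0, 1, 3, 4, 5, 6, 7, 8, 9, 10, 11, 12, 13}
Step 22: union(5, 11) -> already same set; set of 5 now {0, 1, 3, 4, 5, 6, 7, 8, 9, 10, 11, 12, 13}
Component of 8: {0, 1, 3, 4, 5, 6, 7, 8, 9, 10, 11, 12, 13}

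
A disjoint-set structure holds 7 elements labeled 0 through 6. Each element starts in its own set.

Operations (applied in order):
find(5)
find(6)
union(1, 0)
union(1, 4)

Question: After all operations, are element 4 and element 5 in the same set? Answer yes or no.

Answer: no

Derivation:
Step 1: find(5) -> no change; set of 5 is {5}
Step 2: find(6) -> no change; set of 6 is {6}
Step 3: union(1, 0) -> merged; set of 1 now {0, 1}
Step 4: union(1, 4) -> merged; set of 1 now {0, 1, 4}
Set of 4: {0, 1, 4}; 5 is not a member.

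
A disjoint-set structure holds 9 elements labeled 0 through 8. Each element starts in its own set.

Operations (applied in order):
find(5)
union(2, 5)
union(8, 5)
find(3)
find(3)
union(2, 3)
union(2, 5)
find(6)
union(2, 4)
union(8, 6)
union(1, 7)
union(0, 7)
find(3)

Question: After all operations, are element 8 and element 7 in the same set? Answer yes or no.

Answer: no

Derivation:
Step 1: find(5) -> no change; set of 5 is {5}
Step 2: union(2, 5) -> merged; set of 2 now {2, 5}
Step 3: union(8, 5) -> merged; set of 8 now {2, 5, 8}
Step 4: find(3) -> no change; set of 3 is {3}
Step 5: find(3) -> no change; set of 3 is {3}
Step 6: union(2, 3) -> merged; set of 2 now {2, 3, 5, 8}
Step 7: union(2, 5) -> already same set; set of 2 now {2, 3, 5, 8}
Step 8: find(6) -> no change; set of 6 is {6}
Step 9: union(2, 4) -> merged; set of 2 now {2, 3, 4, 5, 8}
Step 10: union(8, 6) -> merged; set of 8 now {2, 3, 4, 5, 6, 8}
Step 11: union(1, 7) -> merged; set of 1 now {1, 7}
Step 12: union(0, 7) -> merged; set of 0 now {0, 1, 7}
Step 13: find(3) -> no change; set of 3 is {2, 3, 4, 5, 6, 8}
Set of 8: {2, 3, 4, 5, 6, 8}; 7 is not a member.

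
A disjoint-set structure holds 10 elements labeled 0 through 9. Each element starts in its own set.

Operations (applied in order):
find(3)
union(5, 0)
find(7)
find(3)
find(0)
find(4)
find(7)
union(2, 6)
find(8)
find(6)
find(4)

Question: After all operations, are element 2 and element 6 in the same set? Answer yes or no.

Answer: yes

Derivation:
Step 1: find(3) -> no change; set of 3 is {3}
Step 2: union(5, 0) -> merged; set of 5 now {0, 5}
Step 3: find(7) -> no change; set of 7 is {7}
Step 4: find(3) -> no change; set of 3 is {3}
Step 5: find(0) -> no change; set of 0 is {0, 5}
Step 6: find(4) -> no change; set of 4 is {4}
Step 7: find(7) -> no change; set of 7 is {7}
Step 8: union(2, 6) -> merged; set of 2 now {2, 6}
Step 9: find(8) -> no change; set of 8 is {8}
Step 10: find(6) -> no change; set of 6 is {2, 6}
Step 11: find(4) -> no change; set of 4 is {4}
Set of 2: {2, 6}; 6 is a member.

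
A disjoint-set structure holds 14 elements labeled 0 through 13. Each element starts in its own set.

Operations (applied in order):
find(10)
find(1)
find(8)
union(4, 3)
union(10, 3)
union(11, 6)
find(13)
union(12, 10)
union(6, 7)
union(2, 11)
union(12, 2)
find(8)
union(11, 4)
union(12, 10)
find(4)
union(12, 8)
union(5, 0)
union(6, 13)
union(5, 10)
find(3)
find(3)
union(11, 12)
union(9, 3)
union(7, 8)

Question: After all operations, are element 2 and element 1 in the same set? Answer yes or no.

Answer: no

Derivation:
Step 1: find(10) -> no change; set of 10 is {10}
Step 2: find(1) -> no change; set of 1 is {1}
Step 3: find(8) -> no change; set of 8 is {8}
Step 4: union(4, 3) -> merged; set of 4 now {3, 4}
Step 5: union(10, 3) -> merged; set of 10 now {3, 4, 10}
Step 6: union(11, 6) -> merged; set of 11 now {6, 11}
Step 7: find(13) -> no change; set of 13 is {13}
Step 8: union(12, 10) -> merged; set of 12 now {3, 4, 10, 12}
Step 9: union(6, 7) -> merged; set of 6 now {6, 7, 11}
Step 10: union(2, 11) -> merged; set of 2 now {2, 6, 7, 11}
Step 11: union(12, 2) -> merged; set of 12 now {2, 3, 4, 6, 7, 10, 11, 12}
Step 12: find(8) -> no change; set of 8 is {8}
Step 13: union(11, 4) -> already same set; set of 11 now {2, 3, 4, 6, 7, 10, 11, 12}
Step 14: union(12, 10) -> already same set; set of 12 now {2, 3, 4, 6, 7, 10, 11, 12}
Step 15: find(4) -> no change; set of 4 is {2, 3, 4, 6, 7, 10, 11, 12}
Step 16: union(12, 8) -> merged; set of 12 now {2, 3, 4, 6, 7, 8, 10, 11, 12}
Step 17: union(5, 0) -> merged; set of 5 now {0, 5}
Step 18: union(6, 13) -> merged; set of 6 now {2, 3, 4, 6, 7, 8, 10, 11, 12, 13}
Step 19: union(5, 10) -> merged; set of 5 now {0, 2, 3, 4, 5, 6, 7, 8, 10, 11, 12, 13}
Step 20: find(3) -> no change; set of 3 is {0, 2, 3, 4, 5, 6, 7, 8, 10, 11, 12, 13}
Step 21: find(3) -> no change; set of 3 is {0, 2, 3, 4, 5, 6, 7, 8, 10, 11, 12, 13}
Step 22: union(11, 12) -> already same set; set of 11 now {0, 2, 3, 4, 5, 6, 7, 8, 10, 11, 12, 13}
Step 23: union(9, 3) -> merged; set of 9 now {0, 2, 3, 4, 5, 6, 7, 8, 9, 10, 11, 12, 13}
Step 24: union(7, 8) -> already same set; set of 7 now {0, 2, 3, 4, 5, 6, 7, 8, 9, 10, 11, 12, 13}
Set of 2: {0, 2, 3, 4, 5, 6, 7, 8, 9, 10, 11, 12, 13}; 1 is not a member.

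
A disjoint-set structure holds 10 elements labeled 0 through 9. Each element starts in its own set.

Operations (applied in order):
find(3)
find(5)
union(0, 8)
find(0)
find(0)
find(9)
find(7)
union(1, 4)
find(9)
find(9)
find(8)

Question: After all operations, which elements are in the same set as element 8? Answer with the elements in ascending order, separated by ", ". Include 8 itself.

Answer: 0, 8

Derivation:
Step 1: find(3) -> no change; set of 3 is {3}
Step 2: find(5) -> no change; set of 5 is {5}
Step 3: union(0, 8) -> merged; set of 0 now {0, 8}
Step 4: find(0) -> no change; set of 0 is {0, 8}
Step 5: find(0) -> no change; set of 0 is {0, 8}
Step 6: find(9) -> no change; set of 9 is {9}
Step 7: find(7) -> no change; set of 7 is {7}
Step 8: union(1, 4) -> merged; set of 1 now {1, 4}
Step 9: find(9) -> no change; set of 9 is {9}
Step 10: find(9) -> no change; set of 9 is {9}
Step 11: find(8) -> no change; set of 8 is {0, 8}
Component of 8: {0, 8}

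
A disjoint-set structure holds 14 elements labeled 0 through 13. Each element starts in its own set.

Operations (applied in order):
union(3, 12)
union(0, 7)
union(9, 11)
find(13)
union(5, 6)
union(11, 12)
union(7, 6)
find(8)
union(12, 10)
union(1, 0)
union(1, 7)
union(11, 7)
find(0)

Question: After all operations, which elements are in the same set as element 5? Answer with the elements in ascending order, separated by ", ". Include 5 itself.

Step 1: union(3, 12) -> merged; set of 3 now {3, 12}
Step 2: union(0, 7) -> merged; set of 0 now {0, 7}
Step 3: union(9, 11) -> merged; set of 9 now {9, 11}
Step 4: find(13) -> no change; set of 13 is {13}
Step 5: union(5, 6) -> merged; set of 5 now {5, 6}
Step 6: union(11, 12) -> merged; set of 11 now {3, 9, 11, 12}
Step 7: union(7, 6) -> merged; set of 7 now {0, 5, 6, 7}
Step 8: find(8) -> no change; set of 8 is {8}
Step 9: union(12, 10) -> merged; set of 12 now {3, 9, 10, 11, 12}
Step 10: union(1, 0) -> merged; set of 1 now {0, 1, 5, 6, 7}
Step 11: union(1, 7) -> already same set; set of 1 now {0, 1, 5, 6, 7}
Step 12: union(11, 7) -> merged; set of 11 now {0, 1, 3, 5, 6, 7, 9, 10, 11, 12}
Step 13: find(0) -> no change; set of 0 is {0, 1, 3, 5, 6, 7, 9, 10, 11, 12}
Component of 5: {0, 1, 3, 5, 6, 7, 9, 10, 11, 12}

Answer: 0, 1, 3, 5, 6, 7, 9, 10, 11, 12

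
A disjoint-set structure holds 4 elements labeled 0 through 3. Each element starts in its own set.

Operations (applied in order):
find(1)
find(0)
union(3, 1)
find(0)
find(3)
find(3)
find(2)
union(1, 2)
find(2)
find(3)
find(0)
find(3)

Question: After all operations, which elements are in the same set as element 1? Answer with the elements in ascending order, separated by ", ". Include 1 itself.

Step 1: find(1) -> no change; set of 1 is {1}
Step 2: find(0) -> no change; set of 0 is {0}
Step 3: union(3, 1) -> merged; set of 3 now {1, 3}
Step 4: find(0) -> no change; set of 0 is {0}
Step 5: find(3) -> no change; set of 3 is {1, 3}
Step 6: find(3) -> no change; set of 3 is {1, 3}
Step 7: find(2) -> no change; set of 2 is {2}
Step 8: union(1, 2) -> merged; set of 1 now {1, 2, 3}
Step 9: find(2) -> no change; set of 2 is {1, 2, 3}
Step 10: find(3) -> no change; set of 3 is {1, 2, 3}
Step 11: find(0) -> no change; set of 0 is {0}
Step 12: find(3) -> no change; set of 3 is {1, 2, 3}
Component of 1: {1, 2, 3}

Answer: 1, 2, 3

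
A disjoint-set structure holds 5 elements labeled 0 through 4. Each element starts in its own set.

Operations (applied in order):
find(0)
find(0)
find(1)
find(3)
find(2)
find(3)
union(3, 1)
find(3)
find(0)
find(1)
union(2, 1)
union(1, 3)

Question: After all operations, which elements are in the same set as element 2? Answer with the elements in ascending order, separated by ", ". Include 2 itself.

Answer: 1, 2, 3

Derivation:
Step 1: find(0) -> no change; set of 0 is {0}
Step 2: find(0) -> no change; set of 0 is {0}
Step 3: find(1) -> no change; set of 1 is {1}
Step 4: find(3) -> no change; set of 3 is {3}
Step 5: find(2) -> no change; set of 2 is {2}
Step 6: find(3) -> no change; set of 3 is {3}
Step 7: union(3, 1) -> merged; set of 3 now {1, 3}
Step 8: find(3) -> no change; set of 3 is {1, 3}
Step 9: find(0) -> no change; set of 0 is {0}
Step 10: find(1) -> no change; set of 1 is {1, 3}
Step 11: union(2, 1) -> merged; set of 2 now {1, 2, 3}
Step 12: union(1, 3) -> already same set; set of 1 now {1, 2, 3}
Component of 2: {1, 2, 3}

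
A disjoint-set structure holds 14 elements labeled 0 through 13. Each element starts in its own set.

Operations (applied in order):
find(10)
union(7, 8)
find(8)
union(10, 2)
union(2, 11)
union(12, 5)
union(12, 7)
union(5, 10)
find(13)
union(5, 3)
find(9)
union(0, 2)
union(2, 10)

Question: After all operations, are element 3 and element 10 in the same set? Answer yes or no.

Step 1: find(10) -> no change; set of 10 is {10}
Step 2: union(7, 8) -> merged; set of 7 now {7, 8}
Step 3: find(8) -> no change; set of 8 is {7, 8}
Step 4: union(10, 2) -> merged; set of 10 now {2, 10}
Step 5: union(2, 11) -> merged; set of 2 now {2, 10, 11}
Step 6: union(12, 5) -> merged; set of 12 now {5, 12}
Step 7: union(12, 7) -> merged; set of 12 now {5, 7, 8, 12}
Step 8: union(5, 10) -> merged; set of 5 now {2, 5, 7, 8, 10, 11, 12}
Step 9: find(13) -> no change; set of 13 is {13}
Step 10: union(5, 3) -> merged; set of 5 now {2, 3, 5, 7, 8, 10, 11, 12}
Step 11: find(9) -> no change; set of 9 is {9}
Step 12: union(0, 2) -> merged; set of 0 now {0, 2, 3, 5, 7, 8, 10, 11, 12}
Step 13: union(2, 10) -> already same set; set of 2 now {0, 2, 3, 5, 7, 8, 10, 11, 12}
Set of 3: {0, 2, 3, 5, 7, 8, 10, 11, 12}; 10 is a member.

Answer: yes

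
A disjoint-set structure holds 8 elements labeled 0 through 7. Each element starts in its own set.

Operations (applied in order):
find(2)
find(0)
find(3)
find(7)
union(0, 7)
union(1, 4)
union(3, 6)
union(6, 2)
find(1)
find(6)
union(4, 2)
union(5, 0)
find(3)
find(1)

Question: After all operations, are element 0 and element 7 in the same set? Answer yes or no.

Answer: yes

Derivation:
Step 1: find(2) -> no change; set of 2 is {2}
Step 2: find(0) -> no change; set of 0 is {0}
Step 3: find(3) -> no change; set of 3 is {3}
Step 4: find(7) -> no change; set of 7 is {7}
Step 5: union(0, 7) -> merged; set of 0 now {0, 7}
Step 6: union(1, 4) -> merged; set of 1 now {1, 4}
Step 7: union(3, 6) -> merged; set of 3 now {3, 6}
Step 8: union(6, 2) -> merged; set of 6 now {2, 3, 6}
Step 9: find(1) -> no change; set of 1 is {1, 4}
Step 10: find(6) -> no change; set of 6 is {2, 3, 6}
Step 11: union(4, 2) -> merged; set of 4 now {1, 2, 3, 4, 6}
Step 12: union(5, 0) -> merged; set of 5 now {0, 5, 7}
Step 13: find(3) -> no change; set of 3 is {1, 2, 3, 4, 6}
Step 14: find(1) -> no change; set of 1 is {1, 2, 3, 4, 6}
Set of 0: {0, 5, 7}; 7 is a member.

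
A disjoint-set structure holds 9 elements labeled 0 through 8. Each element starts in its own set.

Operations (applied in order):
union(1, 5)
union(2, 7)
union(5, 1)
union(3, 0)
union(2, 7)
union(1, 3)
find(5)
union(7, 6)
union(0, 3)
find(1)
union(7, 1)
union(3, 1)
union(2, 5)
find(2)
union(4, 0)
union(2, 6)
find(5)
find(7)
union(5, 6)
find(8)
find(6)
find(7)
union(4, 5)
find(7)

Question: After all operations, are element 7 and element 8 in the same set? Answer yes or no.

Answer: no

Derivation:
Step 1: union(1, 5) -> merged; set of 1 now {1, 5}
Step 2: union(2, 7) -> merged; set of 2 now {2, 7}
Step 3: union(5, 1) -> already same set; set of 5 now {1, 5}
Step 4: union(3, 0) -> merged; set of 3 now {0, 3}
Step 5: union(2, 7) -> already same set; set of 2 now {2, 7}
Step 6: union(1, 3) -> merged; set of 1 now {0, 1, 3, 5}
Step 7: find(5) -> no change; set of 5 is {0, 1, 3, 5}
Step 8: union(7, 6) -> merged; set of 7 now {2, 6, 7}
Step 9: union(0, 3) -> already same set; set of 0 now {0, 1, 3, 5}
Step 10: find(1) -> no change; set of 1 is {0, 1, 3, 5}
Step 11: union(7, 1) -> merged; set of 7 now {0, 1, 2, 3, 5, 6, 7}
Step 12: union(3, 1) -> already same set; set of 3 now {0, 1, 2, 3, 5, 6, 7}
Step 13: union(2, 5) -> already same set; set of 2 now {0, 1, 2, 3, 5, 6, 7}
Step 14: find(2) -> no change; set of 2 is {0, 1, 2, 3, 5, 6, 7}
Step 15: union(4, 0) -> merged; set of 4 now {0, 1, 2, 3, 4, 5, 6, 7}
Step 16: union(2, 6) -> already same set; set of 2 now {0, 1, 2, 3, 4, 5, 6, 7}
Step 17: find(5) -> no change; set of 5 is {0, 1, 2, 3, 4, 5, 6, 7}
Step 18: find(7) -> no change; set of 7 is {0, 1, 2, 3, 4, 5, 6, 7}
Step 19: union(5, 6) -> already same set; set of 5 now {0, 1, 2, 3, 4, 5, 6, 7}
Step 20: find(8) -> no change; set of 8 is {8}
Step 21: find(6) -> no change; set of 6 is {0, 1, 2, 3, 4, 5, 6, 7}
Step 22: find(7) -> no change; set of 7 is {0, 1, 2, 3, 4, 5, 6, 7}
Step 23: union(4, 5) -> already same set; set of 4 now {0, 1, 2, 3, 4, 5, 6, 7}
Step 24: find(7) -> no change; set of 7 is {0, 1, 2, 3, 4, 5, 6, 7}
Set of 7: {0, 1, 2, 3, 4, 5, 6, 7}; 8 is not a member.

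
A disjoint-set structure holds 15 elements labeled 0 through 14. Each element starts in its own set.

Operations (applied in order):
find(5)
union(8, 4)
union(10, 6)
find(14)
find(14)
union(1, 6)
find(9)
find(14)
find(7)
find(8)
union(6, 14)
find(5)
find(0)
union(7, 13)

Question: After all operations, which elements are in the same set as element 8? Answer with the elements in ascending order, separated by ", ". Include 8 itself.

Answer: 4, 8

Derivation:
Step 1: find(5) -> no change; set of 5 is {5}
Step 2: union(8, 4) -> merged; set of 8 now {4, 8}
Step 3: union(10, 6) -> merged; set of 10 now {6, 10}
Step 4: find(14) -> no change; set of 14 is {14}
Step 5: find(14) -> no change; set of 14 is {14}
Step 6: union(1, 6) -> merged; set of 1 now {1, 6, 10}
Step 7: find(9) -> no change; set of 9 is {9}
Step 8: find(14) -> no change; set of 14 is {14}
Step 9: find(7) -> no change; set of 7 is {7}
Step 10: find(8) -> no change; set of 8 is {4, 8}
Step 11: union(6, 14) -> merged; set of 6 now {1, 6, 10, 14}
Step 12: find(5) -> no change; set of 5 is {5}
Step 13: find(0) -> no change; set of 0 is {0}
Step 14: union(7, 13) -> merged; set of 7 now {7, 13}
Component of 8: {4, 8}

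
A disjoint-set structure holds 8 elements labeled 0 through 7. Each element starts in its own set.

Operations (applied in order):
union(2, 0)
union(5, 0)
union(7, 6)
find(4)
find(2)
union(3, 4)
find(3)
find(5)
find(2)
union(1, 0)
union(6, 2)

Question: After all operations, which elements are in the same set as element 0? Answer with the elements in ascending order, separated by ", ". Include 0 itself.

Step 1: union(2, 0) -> merged; set of 2 now {0, 2}
Step 2: union(5, 0) -> merged; set of 5 now {0, 2, 5}
Step 3: union(7, 6) -> merged; set of 7 now {6, 7}
Step 4: find(4) -> no change; set of 4 is {4}
Step 5: find(2) -> no change; set of 2 is {0, 2, 5}
Step 6: union(3, 4) -> merged; set of 3 now {3, 4}
Step 7: find(3) -> no change; set of 3 is {3, 4}
Step 8: find(5) -> no change; set of 5 is {0, 2, 5}
Step 9: find(2) -> no change; set of 2 is {0, 2, 5}
Step 10: union(1, 0) -> merged; set of 1 now {0, 1, 2, 5}
Step 11: union(6, 2) -> merged; set of 6 now {0, 1, 2, 5, 6, 7}
Component of 0: {0, 1, 2, 5, 6, 7}

Answer: 0, 1, 2, 5, 6, 7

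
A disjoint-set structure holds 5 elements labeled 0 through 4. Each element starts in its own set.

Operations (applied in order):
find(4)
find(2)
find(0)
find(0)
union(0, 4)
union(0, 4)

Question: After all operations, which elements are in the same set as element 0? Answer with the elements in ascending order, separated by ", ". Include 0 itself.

Step 1: find(4) -> no change; set of 4 is {4}
Step 2: find(2) -> no change; set of 2 is {2}
Step 3: find(0) -> no change; set of 0 is {0}
Step 4: find(0) -> no change; set of 0 is {0}
Step 5: union(0, 4) -> merged; set of 0 now {0, 4}
Step 6: union(0, 4) -> already same set; set of 0 now {0, 4}
Component of 0: {0, 4}

Answer: 0, 4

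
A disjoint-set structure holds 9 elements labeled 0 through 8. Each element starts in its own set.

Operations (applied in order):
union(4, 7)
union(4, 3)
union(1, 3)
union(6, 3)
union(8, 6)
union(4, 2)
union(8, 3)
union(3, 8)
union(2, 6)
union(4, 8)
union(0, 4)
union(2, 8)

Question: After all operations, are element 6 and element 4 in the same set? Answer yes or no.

Answer: yes

Derivation:
Step 1: union(4, 7) -> merged; set of 4 now {4, 7}
Step 2: union(4, 3) -> merged; set of 4 now {3, 4, 7}
Step 3: union(1, 3) -> merged; set of 1 now {1, 3, 4, 7}
Step 4: union(6, 3) -> merged; set of 6 now {1, 3, 4, 6, 7}
Step 5: union(8, 6) -> merged; set of 8 now {1, 3, 4, 6, 7, 8}
Step 6: union(4, 2) -> merged; set of 4 now {1, 2, 3, 4, 6, 7, 8}
Step 7: union(8, 3) -> already same set; set of 8 now {1, 2, 3, 4, 6, 7, 8}
Step 8: union(3, 8) -> already same set; set of 3 now {1, 2, 3, 4, 6, 7, 8}
Step 9: union(2, 6) -> already same set; set of 2 now {1, 2, 3, 4, 6, 7, 8}
Step 10: union(4, 8) -> already same set; set of 4 now {1, 2, 3, 4, 6, 7, 8}
Step 11: union(0, 4) -> merged; set of 0 now {0, 1, 2, 3, 4, 6, 7, 8}
Step 12: union(2, 8) -> already same set; set of 2 now {0, 1, 2, 3, 4, 6, 7, 8}
Set of 6: {0, 1, 2, 3, 4, 6, 7, 8}; 4 is a member.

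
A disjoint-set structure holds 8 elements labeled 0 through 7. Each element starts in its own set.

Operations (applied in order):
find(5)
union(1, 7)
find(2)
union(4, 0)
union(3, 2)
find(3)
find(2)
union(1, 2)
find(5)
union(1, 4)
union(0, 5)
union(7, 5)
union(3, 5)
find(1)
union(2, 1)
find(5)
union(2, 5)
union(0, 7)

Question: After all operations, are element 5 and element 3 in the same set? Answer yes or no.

Answer: yes

Derivation:
Step 1: find(5) -> no change; set of 5 is {5}
Step 2: union(1, 7) -> merged; set of 1 now {1, 7}
Step 3: find(2) -> no change; set of 2 is {2}
Step 4: union(4, 0) -> merged; set of 4 now {0, 4}
Step 5: union(3, 2) -> merged; set of 3 now {2, 3}
Step 6: find(3) -> no change; set of 3 is {2, 3}
Step 7: find(2) -> no change; set of 2 is {2, 3}
Step 8: union(1, 2) -> merged; set of 1 now {1, 2, 3, 7}
Step 9: find(5) -> no change; set of 5 is {5}
Step 10: union(1, 4) -> merged; set of 1 now {0, 1, 2, 3, 4, 7}
Step 11: union(0, 5) -> merged; set of 0 now {0, 1, 2, 3, 4, 5, 7}
Step 12: union(7, 5) -> already same set; set of 7 now {0, 1, 2, 3, 4, 5, 7}
Step 13: union(3, 5) -> already same set; set of 3 now {0, 1, 2, 3, 4, 5, 7}
Step 14: find(1) -> no change; set of 1 is {0, 1, 2, 3, 4, 5, 7}
Step 15: union(2, 1) -> already same set; set of 2 now {0, 1, 2, 3, 4, 5, 7}
Step 16: find(5) -> no change; set of 5 is {0, 1, 2, 3, 4, 5, 7}
Step 17: union(2, 5) -> already same set; set of 2 now {0, 1, 2, 3, 4, 5, 7}
Step 18: union(0, 7) -> already same set; set of 0 now {0, 1, 2, 3, 4, 5, 7}
Set of 5: {0, 1, 2, 3, 4, 5, 7}; 3 is a member.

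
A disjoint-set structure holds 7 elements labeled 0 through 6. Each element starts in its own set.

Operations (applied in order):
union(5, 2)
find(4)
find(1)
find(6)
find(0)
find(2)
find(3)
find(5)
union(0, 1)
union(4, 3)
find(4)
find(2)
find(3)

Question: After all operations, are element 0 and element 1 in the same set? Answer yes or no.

Answer: yes

Derivation:
Step 1: union(5, 2) -> merged; set of 5 now {2, 5}
Step 2: find(4) -> no change; set of 4 is {4}
Step 3: find(1) -> no change; set of 1 is {1}
Step 4: find(6) -> no change; set of 6 is {6}
Step 5: find(0) -> no change; set of 0 is {0}
Step 6: find(2) -> no change; set of 2 is {2, 5}
Step 7: find(3) -> no change; set of 3 is {3}
Step 8: find(5) -> no change; set of 5 is {2, 5}
Step 9: union(0, 1) -> merged; set of 0 now {0, 1}
Step 10: union(4, 3) -> merged; set of 4 now {3, 4}
Step 11: find(4) -> no change; set of 4 is {3, 4}
Step 12: find(2) -> no change; set of 2 is {2, 5}
Step 13: find(3) -> no change; set of 3 is {3, 4}
Set of 0: {0, 1}; 1 is a member.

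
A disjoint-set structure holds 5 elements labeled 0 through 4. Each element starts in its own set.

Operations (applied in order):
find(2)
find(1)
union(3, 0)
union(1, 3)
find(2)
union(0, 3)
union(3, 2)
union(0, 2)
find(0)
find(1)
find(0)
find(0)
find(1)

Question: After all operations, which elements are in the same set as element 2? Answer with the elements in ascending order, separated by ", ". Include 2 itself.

Answer: 0, 1, 2, 3

Derivation:
Step 1: find(2) -> no change; set of 2 is {2}
Step 2: find(1) -> no change; set of 1 is {1}
Step 3: union(3, 0) -> merged; set of 3 now {0, 3}
Step 4: union(1, 3) -> merged; set of 1 now {0, 1, 3}
Step 5: find(2) -> no change; set of 2 is {2}
Step 6: union(0, 3) -> already same set; set of 0 now {0, 1, 3}
Step 7: union(3, 2) -> merged; set of 3 now {0, 1, 2, 3}
Step 8: union(0, 2) -> already same set; set of 0 now {0, 1, 2, 3}
Step 9: find(0) -> no change; set of 0 is {0, 1, 2, 3}
Step 10: find(1) -> no change; set of 1 is {0, 1, 2, 3}
Step 11: find(0) -> no change; set of 0 is {0, 1, 2, 3}
Step 12: find(0) -> no change; set of 0 is {0, 1, 2, 3}
Step 13: find(1) -> no change; set of 1 is {0, 1, 2, 3}
Component of 2: {0, 1, 2, 3}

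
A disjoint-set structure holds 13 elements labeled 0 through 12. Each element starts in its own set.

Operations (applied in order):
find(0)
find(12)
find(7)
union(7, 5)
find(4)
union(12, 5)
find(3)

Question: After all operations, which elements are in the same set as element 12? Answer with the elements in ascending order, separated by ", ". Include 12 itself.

Answer: 5, 7, 12

Derivation:
Step 1: find(0) -> no change; set of 0 is {0}
Step 2: find(12) -> no change; set of 12 is {12}
Step 3: find(7) -> no change; set of 7 is {7}
Step 4: union(7, 5) -> merged; set of 7 now {5, 7}
Step 5: find(4) -> no change; set of 4 is {4}
Step 6: union(12, 5) -> merged; set of 12 now {5, 7, 12}
Step 7: find(3) -> no change; set of 3 is {3}
Component of 12: {5, 7, 12}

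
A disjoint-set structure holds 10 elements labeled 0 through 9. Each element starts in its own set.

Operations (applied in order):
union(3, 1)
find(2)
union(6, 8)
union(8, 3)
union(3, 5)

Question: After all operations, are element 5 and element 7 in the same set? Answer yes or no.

Step 1: union(3, 1) -> merged; set of 3 now {1, 3}
Step 2: find(2) -> no change; set of 2 is {2}
Step 3: union(6, 8) -> merged; set of 6 now {6, 8}
Step 4: union(8, 3) -> merged; set of 8 now {1, 3, 6, 8}
Step 5: union(3, 5) -> merged; set of 3 now {1, 3, 5, 6, 8}
Set of 5: {1, 3, 5, 6, 8}; 7 is not a member.

Answer: no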